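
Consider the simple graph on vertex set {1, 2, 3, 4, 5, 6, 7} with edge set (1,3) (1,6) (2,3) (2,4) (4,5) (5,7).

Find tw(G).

1

A width-1 tree decomposition is:
Bags: B1 = {5, 7}  B2 = {4, 5}  B3 = {2, 4}  B4 = {2, 3}  B5 = {1, 3}  B6 = {1, 6}
Tree: B1–B2, B2–B3, B3–B4, B4–B5, B5–B6
The largest bag has 2 vertices, giving width 1; this decomposition certifies tw(G) ≤ 1. Since G has at least one edge (e.g. 7–5), it is not an edgeless graph, so tw(G) ≥ 1. Hence tw(G) = 1 exactly.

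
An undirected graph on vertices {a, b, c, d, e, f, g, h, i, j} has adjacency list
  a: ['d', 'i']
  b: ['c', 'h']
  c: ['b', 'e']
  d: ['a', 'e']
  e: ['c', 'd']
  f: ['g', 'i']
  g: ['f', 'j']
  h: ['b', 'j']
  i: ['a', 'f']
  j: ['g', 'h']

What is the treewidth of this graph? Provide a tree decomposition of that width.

Treewidth 2.
Bags: B1 = {b, c, e}  B2 = {b, d, e}  B3 = {a, b, d}  B4 = {a, b, i}  B5 = {b, f, i}  B6 = {b, f, g}  B7 = {b, g, j}  B8 = {b, h, j}
Tree: B1–B2, B2–B3, B3–B4, B4–B5, B5–B6, B6–B7, B7–B8

The largest bag has 3 vertices, giving width 2; this decomposition certifies tw(G) ≤ 2. For the lower bound, G contains the cycle b–c–e–d–a–i–f–g–j–h–b, so G is not a forest; only forests have treewidth ≤ 1, hence tw(G) ≥ 2. Hence tw(G) = 2 exactly.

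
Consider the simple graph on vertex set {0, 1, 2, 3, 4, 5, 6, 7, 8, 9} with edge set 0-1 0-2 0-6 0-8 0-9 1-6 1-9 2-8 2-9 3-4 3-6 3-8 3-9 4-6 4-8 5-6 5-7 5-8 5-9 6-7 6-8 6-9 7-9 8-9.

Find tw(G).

A width-3 tree decomposition is:
Bags: B1 = {0, 6, 8, 9}  B2 = {3, 6, 8, 9}  B3 = {5, 6, 8, 9}  B4 = {0, 2, 8, 9}  B5 = {3, 4, 6, 8}  B6 = {5, 6, 7, 9}  B7 = {0, 1, 6, 9}
Tree: B1–B2, B1–B3, B1–B4, B2–B5, B3–B6, B1–B7
The largest bag has 4 vertices, giving width 3; this decomposition certifies tw(G) ≤ 3. On the other hand G contains the 4-clique {0, 2, 8, 9}. A clique must lie in a single bag of any decomposition, so no decomposition can have width below 3. Hence tw(G) = 3 exactly.

3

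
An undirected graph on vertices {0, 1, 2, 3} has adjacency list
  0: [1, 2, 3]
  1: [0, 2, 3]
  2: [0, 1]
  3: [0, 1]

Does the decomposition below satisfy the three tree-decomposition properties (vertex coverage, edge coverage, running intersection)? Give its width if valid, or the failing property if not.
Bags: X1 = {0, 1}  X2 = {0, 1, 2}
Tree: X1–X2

No — vertex 3 appears in no bag.

A tree decomposition must satisfy three properties: every vertex lies in some bag; for every edge, both endpoints lie together in some bag; and for every vertex, the bags containing it form a connected subtree. Here vertex 3 appears in no bag, so the decomposition is invalid.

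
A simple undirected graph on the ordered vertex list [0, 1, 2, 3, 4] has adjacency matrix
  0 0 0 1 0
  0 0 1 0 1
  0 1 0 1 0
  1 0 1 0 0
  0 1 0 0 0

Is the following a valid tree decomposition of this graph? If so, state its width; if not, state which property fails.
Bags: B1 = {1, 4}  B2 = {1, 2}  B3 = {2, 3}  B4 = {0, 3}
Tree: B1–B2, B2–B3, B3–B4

Checking the three conditions: (i) the bags cover all of {0, 1, 2, 3, 4}; (ii) for each edge, some bag contains both endpoints; (iii) the bags containing any fixed vertex form a subtree. All hold, so the decomposition is valid with width 2 − 1 = 1.

Yes; width 1.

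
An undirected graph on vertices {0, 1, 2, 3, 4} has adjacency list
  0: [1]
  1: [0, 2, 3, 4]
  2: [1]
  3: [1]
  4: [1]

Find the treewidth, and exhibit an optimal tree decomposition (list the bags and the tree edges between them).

Each bag holds 2 vertices, so the decomposition has width 1, which upper-bounds the treewidth. Since G has at least one edge (e.g. 1–0), it is not an edgeless graph, so tw(G) ≥ 1. Combining the bounds, tw(G) = 1.

Treewidth 1.
One such decomposition:
Bags: B1 = {0, 1}  B2 = {1, 2}  B3 = {1, 3}  B4 = {1, 4}
Tree: B1–B2, B2–B3, B1–B4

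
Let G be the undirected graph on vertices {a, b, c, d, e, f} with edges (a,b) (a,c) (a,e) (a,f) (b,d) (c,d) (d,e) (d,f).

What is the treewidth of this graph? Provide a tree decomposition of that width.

Treewidth 2.
One optimal decomposition is:
Bags: B1 = {a, c, d}  B2 = {a, d, e}  B3 = {a, d, f}  B4 = {a, b, d}
Tree: B1–B2, B2–B3, B3–B4

Every bag has size at most 3, so the width is 3 − 1 = 2 and tw(G) ≤ 2. Since c–a–e–d–c is a cycle in G, G is not acyclic. Forests are exactly the graphs of treewidth ≤ 1, so tw(G) ≥ 2. The upper and lower bounds meet at 2, so that is the treewidth.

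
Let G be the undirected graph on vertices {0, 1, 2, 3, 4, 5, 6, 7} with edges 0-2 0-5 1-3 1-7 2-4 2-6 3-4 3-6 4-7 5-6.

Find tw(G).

A width-2 tree decomposition is:
Bags: B1 = {1, 3, 7}  B2 = {3, 4, 7}  B3 = {3, 4, 6}  B4 = {2, 4, 6}  B5 = {2, 5, 6}  B6 = {0, 2, 5}
Tree: B1–B2, B2–B3, B3–B4, B4–B5, B5–B6
The largest bag has 3 vertices, giving width 2; this decomposition certifies tw(G) ≤ 2. The edges 1–7–4–3–1 form a cycle, so G is not a tree and its treewidth is at least 2. The upper and lower bounds meet at 2, so that is the treewidth.

2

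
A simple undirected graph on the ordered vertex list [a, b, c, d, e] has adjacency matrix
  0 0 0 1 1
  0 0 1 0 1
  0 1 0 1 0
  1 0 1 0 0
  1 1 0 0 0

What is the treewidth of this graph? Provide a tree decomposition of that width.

Every bag has size at most 3, so the width is 3 − 1 = 2 and tw(G) ≤ 2. The edges c–b–e–a–d–c form a cycle, so G is not a tree and its treewidth is at least 2. The upper and lower bounds meet at 2, so that is the treewidth.

Treewidth 2.
One such decomposition:
Bags: B1 = {b, c, e}  B2 = {a, c, e}  B3 = {a, c, d}
Tree: B1–B2, B2–B3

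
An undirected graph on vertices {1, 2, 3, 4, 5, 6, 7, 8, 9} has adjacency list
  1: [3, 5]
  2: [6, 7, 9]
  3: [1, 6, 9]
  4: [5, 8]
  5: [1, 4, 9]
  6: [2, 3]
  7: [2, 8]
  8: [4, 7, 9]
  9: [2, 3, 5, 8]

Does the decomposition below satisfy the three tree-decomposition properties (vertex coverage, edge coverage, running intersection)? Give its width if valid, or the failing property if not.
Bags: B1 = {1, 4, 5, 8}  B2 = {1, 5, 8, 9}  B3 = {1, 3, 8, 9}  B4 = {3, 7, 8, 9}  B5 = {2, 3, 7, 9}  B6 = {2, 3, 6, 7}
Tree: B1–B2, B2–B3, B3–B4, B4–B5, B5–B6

Vertex coverage: the bags together contain {1, 2, 3, 4, 5, 6, 7, 8, 9}, the full vertex set. Edge coverage: each edge of G has both endpoints in at least one bag. Running intersection: for every vertex, the bags containing it form a connected subtree. All three properties hold, so this is a valid tree decomposition of width max|bag| − 1 = 3, and hence tw(G) ≤ 3.

Yes; width 3.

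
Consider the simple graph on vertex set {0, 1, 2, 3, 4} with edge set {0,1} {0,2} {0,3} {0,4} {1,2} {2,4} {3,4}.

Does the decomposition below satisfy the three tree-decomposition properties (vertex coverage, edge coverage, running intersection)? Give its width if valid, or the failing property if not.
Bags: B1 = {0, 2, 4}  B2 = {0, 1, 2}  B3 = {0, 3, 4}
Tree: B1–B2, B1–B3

Every vertex of G appears in some bag (union = {0, 1, 2, 3, 4}); every edge is covered by a bag; and for each vertex v the set of bags containing v is connected in the bag tree. The decomposition is therefore valid. The largest bag has 3 vertices, so the width is 2.

Yes; width 2.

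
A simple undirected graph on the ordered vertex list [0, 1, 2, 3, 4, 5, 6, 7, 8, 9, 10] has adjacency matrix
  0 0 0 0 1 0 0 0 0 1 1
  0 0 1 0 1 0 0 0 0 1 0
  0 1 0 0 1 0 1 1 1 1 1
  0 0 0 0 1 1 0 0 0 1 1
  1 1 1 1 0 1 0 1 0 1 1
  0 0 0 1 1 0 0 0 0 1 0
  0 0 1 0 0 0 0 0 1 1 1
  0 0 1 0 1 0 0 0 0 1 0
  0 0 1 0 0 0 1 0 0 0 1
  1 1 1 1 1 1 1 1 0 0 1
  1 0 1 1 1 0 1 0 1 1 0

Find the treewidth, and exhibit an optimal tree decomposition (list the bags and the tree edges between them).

Treewidth 3.
Bags: B1 = {2, 4, 9, 10}  B2 = {1, 2, 4, 9}  B3 = {2, 4, 7, 9}  B4 = {2, 6, 9, 10}  B5 = {3, 4, 9, 10}  B6 = {2, 6, 8, 10}  B7 = {0, 4, 9, 10}  B8 = {3, 4, 5, 9}
Tree: B1–B2, B1–B3, B1–B4, B1–B5, B4–B6, B1–B7, B5–B8

Every bag has size at most 4, so the width is 4 − 1 = 3 and tw(G) ≤ 3. On the other hand G contains the 4-clique {2, 6, 8, 10}. A clique must lie in a single bag of any decomposition, so no decomposition can have width below 3. Hence tw(G) = 3 exactly.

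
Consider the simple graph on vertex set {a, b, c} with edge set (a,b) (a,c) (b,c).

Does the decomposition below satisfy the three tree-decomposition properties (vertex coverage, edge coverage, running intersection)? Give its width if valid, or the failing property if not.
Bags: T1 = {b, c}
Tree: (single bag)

No — vertex a appears in no bag.

A tree decomposition must satisfy three properties: every vertex lies in some bag; for every edge, both endpoints lie together in some bag; and for every vertex, the bags containing it form a connected subtree. Here vertex a appears in no bag, so the decomposition is invalid.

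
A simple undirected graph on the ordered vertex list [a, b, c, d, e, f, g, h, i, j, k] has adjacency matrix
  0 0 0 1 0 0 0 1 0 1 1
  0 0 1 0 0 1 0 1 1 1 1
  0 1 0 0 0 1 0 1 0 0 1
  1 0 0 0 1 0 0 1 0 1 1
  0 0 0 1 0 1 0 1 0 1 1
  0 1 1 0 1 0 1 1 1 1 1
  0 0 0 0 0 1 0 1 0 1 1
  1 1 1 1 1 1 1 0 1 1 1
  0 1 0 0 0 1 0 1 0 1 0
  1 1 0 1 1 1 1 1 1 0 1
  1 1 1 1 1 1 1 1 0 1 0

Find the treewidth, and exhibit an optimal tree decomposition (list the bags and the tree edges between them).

Treewidth 4.
One optimal decomposition is:
Bags: B1 = {b, f, h, j, k}  B2 = {f, g, h, j, k}  B3 = {b, f, h, i, j}  B4 = {b, c, f, h, k}  B5 = {e, f, h, j, k}  B6 = {d, e, h, j, k}  B7 = {a, d, h, j, k}
Tree: B1–B2, B1–B3, B1–B4, B1–B5, B5–B6, B6–B7

Every bag has size at most 5, so the width is 5 − 1 = 4 and tw(G) ≤ 4. On the other hand G contains the 5-clique {d, e, h, j, k}. A clique must lie in a single bag of any decomposition, so no decomposition can have width below 4. Therefore the treewidth is 4.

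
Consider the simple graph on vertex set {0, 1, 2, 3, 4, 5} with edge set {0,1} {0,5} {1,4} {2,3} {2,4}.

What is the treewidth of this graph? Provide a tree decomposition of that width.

Treewidth 1.
One such decomposition:
Bags: B1 = {2, 4}  B2 = {1, 4}  B3 = {2, 3}  B4 = {0, 1}  B5 = {0, 5}
Tree: B1–B2, B1–B3, B2–B4, B4–B5

The largest bag has 2 vertices, giving width 1; this decomposition certifies tw(G) ≤ 1. Since G has at least one edge (e.g. 4–2), it is not an edgeless graph, so tw(G) ≥ 1. Hence tw(G) = 1 exactly.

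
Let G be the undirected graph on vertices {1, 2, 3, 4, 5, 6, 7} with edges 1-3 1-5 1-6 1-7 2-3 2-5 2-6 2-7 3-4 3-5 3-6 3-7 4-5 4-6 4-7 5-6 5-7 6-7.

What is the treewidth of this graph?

A width-4 tree decomposition is:
Bags: B1 = {1, 3, 5, 6, 7}  B2 = {3, 4, 5, 6, 7}  B3 = {2, 3, 5, 6, 7}
Tree: B1–B2, B1–B3
Every bag has size at most 5, so the width is 5 − 1 = 4 and tw(G) ≤ 4. For the lower bound, the 5 vertices {1, 3, 5, 6, 7} are pairwise adjacent, and any tree decomposition puts a clique entirely inside one bag — forcing width ≥ 4. Combining the bounds, tw(G) = 4.

4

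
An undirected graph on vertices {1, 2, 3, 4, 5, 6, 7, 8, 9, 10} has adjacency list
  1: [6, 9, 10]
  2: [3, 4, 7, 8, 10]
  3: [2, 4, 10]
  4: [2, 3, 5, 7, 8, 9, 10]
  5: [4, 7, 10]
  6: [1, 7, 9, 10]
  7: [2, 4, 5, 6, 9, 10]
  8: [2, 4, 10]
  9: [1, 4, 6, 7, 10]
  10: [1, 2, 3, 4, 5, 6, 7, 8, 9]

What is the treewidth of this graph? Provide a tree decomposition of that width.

The largest bag has 4 vertices, giving width 3; this decomposition certifies tw(G) ≤ 3. Conversely, {1, 6, 9, 10} is a clique of size 4, and the vertices of any clique must share a bag in every tree decomposition; so some bag has ≥ 4 vertices and tw(G) ≥ 3. The upper and lower bounds meet at 3, so that is the treewidth.

Treewidth 3.
Bags: B1 = {4, 7, 9, 10}  B2 = {6, 7, 9, 10}  B3 = {2, 4, 7, 10}  B4 = {4, 5, 7, 10}  B5 = {2, 3, 4, 10}  B6 = {2, 4, 8, 10}  B7 = {1, 6, 9, 10}
Tree: B1–B2, B1–B3, B3–B4, B3–B5, B3–B6, B2–B7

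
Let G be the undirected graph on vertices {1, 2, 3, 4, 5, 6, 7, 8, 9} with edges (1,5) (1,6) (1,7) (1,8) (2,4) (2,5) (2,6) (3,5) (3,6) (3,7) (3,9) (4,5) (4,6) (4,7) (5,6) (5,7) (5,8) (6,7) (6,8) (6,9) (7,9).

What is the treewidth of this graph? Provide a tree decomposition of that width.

Treewidth 3.
One optimal decomposition is:
Bags: B1 = {1, 5, 6, 7}  B2 = {3, 5, 6, 7}  B3 = {1, 5, 6, 8}  B4 = {4, 5, 6, 7}  B5 = {3, 6, 7, 9}  B6 = {2, 4, 5, 6}
Tree: B1–B2, B1–B3, B2–B4, B2–B5, B4–B6

The largest bag has 4 vertices, giving width 3; this decomposition certifies tw(G) ≤ 3. Conversely, {3, 6, 7, 9} is a clique of size 4, and the vertices of any clique must share a bag in every tree decomposition; so some bag has ≥ 4 vertices and tw(G) ≥ 3. Hence tw(G) = 3 exactly.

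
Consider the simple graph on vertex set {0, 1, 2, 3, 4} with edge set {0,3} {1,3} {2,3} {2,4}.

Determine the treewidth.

1

A width-1 tree decomposition is:
Bags: B1 = {2, 3}  B2 = {2, 4}  B3 = {1, 3}  B4 = {0, 3}
Tree: B1–B2, B1–B3, B3–B4
The largest bag has 2 vertices, giving width 1; this decomposition certifies tw(G) ≤ 1. Since G has at least one edge (e.g. 3–2), it is not an edgeless graph, so tw(G) ≥ 1. The upper and lower bounds meet at 1, so that is the treewidth.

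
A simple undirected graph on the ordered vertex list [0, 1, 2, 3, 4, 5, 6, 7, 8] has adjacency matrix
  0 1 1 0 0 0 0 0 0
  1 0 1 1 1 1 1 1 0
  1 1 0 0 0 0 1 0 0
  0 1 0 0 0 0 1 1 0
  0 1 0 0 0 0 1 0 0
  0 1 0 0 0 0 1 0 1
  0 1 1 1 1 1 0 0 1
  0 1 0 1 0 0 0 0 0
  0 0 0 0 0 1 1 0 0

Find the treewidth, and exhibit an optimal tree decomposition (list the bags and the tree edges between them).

Treewidth 2.
One such decomposition:
Bags: B1 = {1, 5, 6}  B2 = {5, 6, 8}  B3 = {1, 3, 6}  B4 = {1, 4, 6}  B5 = {1, 2, 6}  B6 = {1, 3, 7}  B7 = {0, 1, 2}
Tree: B1–B2, B1–B3, B1–B4, B1–B5, B3–B6, B5–B7

Each bag holds 3 vertices, so the decomposition has width 2, which upper-bounds the treewidth. On the other hand G contains the 3-clique {5, 6, 8}. A clique must lie in a single bag of any decomposition, so no decomposition can have width below 2. Therefore the treewidth is 2.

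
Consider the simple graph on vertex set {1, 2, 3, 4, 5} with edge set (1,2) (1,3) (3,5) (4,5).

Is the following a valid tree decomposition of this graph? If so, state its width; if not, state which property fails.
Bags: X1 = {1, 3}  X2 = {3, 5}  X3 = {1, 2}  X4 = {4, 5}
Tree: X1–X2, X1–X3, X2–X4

Checking the three conditions: (i) the bags cover all of {1, 2, 3, 4, 5}; (ii) for each edge, some bag contains both endpoints; (iii) the bags containing any fixed vertex form a subtree. All hold, so the decomposition is valid with width 2 − 1 = 1.

Yes; width 1.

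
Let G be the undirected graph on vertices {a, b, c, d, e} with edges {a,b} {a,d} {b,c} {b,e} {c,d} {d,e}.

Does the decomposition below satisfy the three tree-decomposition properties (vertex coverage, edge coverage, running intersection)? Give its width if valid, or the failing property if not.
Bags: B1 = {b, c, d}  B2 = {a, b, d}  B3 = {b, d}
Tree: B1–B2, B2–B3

A tree decomposition must satisfy three properties: every vertex lies in some bag; for every edge, both endpoints lie together in some bag; and for every vertex, the bags containing it form a connected subtree. Here vertex e appears in no bag, so the decomposition is invalid.

No — vertex e appears in no bag.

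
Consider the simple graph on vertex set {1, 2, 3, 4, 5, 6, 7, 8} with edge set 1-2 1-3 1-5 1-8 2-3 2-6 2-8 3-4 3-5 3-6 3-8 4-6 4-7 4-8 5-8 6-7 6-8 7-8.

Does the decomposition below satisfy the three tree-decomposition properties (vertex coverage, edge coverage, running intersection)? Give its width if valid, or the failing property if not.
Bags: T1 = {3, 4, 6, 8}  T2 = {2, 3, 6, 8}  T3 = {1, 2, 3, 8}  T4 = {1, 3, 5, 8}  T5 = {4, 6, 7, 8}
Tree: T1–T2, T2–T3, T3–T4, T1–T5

Every vertex of G appears in some bag (union = {1, 2, 3, 4, 5, 6, 7, 8}); every edge is covered by a bag; and for each vertex v the set of bags containing v is connected in the bag tree. The decomposition is therefore valid. The largest bag has 4 vertices, so the width is 3.

Yes; width 3.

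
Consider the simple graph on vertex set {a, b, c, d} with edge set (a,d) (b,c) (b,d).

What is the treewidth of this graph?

A width-1 tree decomposition is:
Bags: B1 = {b, d}  B2 = {a, d}  B3 = {b, c}
Tree: B1–B2, B1–B3
The largest bag has 2 vertices, giving width 1; this decomposition certifies tw(G) ≤ 1. Since G has at least one edge (e.g. d–b), it is not an edgeless graph, so tw(G) ≥ 1. Hence tw(G) = 1 exactly.

1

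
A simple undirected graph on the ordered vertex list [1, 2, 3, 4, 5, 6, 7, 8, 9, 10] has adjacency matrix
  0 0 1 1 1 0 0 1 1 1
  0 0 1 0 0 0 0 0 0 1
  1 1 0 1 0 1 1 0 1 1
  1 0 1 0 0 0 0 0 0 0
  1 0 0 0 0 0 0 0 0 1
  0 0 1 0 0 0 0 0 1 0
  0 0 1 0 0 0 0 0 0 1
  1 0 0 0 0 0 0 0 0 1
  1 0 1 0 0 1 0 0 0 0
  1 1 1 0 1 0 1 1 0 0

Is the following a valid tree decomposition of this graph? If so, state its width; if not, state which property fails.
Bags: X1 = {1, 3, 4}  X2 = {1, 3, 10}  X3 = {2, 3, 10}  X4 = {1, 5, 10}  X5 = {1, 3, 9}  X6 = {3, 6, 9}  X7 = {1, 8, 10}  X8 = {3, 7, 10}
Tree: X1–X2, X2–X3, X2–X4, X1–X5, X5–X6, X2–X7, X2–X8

Yes; width 2.

Every vertex of G appears in some bag (union = {1, 2, 3, 4, 5, 6, 7, 8, 9, 10}); every edge is covered by a bag; and for each vertex v the set of bags containing v is connected in the bag tree. The decomposition is therefore valid. The largest bag has 3 vertices, so the width is 2.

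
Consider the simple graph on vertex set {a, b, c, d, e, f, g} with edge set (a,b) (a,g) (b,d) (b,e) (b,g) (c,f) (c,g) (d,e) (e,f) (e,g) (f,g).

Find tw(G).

A width-2 tree decomposition is:
Bags: B1 = {a, b, g}  B2 = {b, e, g}  B3 = {e, f, g}  B4 = {b, d, e}  B5 = {c, f, g}
Tree: B1–B2, B2–B3, B2–B4, B3–B5
Each bag holds 3 vertices, so the decomposition has width 2, which upper-bounds the treewidth. For the lower bound, the 3 vertices {b, d, e} are pairwise adjacent, and any tree decomposition puts a clique entirely inside one bag — forcing width ≥ 2. Combining the bounds, tw(G) = 2.

2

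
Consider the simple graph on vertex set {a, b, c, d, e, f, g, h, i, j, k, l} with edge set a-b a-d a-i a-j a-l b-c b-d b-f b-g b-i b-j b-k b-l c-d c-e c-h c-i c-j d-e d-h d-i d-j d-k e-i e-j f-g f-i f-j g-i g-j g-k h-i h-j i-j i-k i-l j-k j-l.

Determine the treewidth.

4

A width-4 tree decomposition is:
Bags: B1 = {a, b, d, i, j}  B2 = {b, c, d, i, j}  B3 = {c, d, h, i, j}  B4 = {c, d, e, i, j}  B5 = {a, b, i, j, l}  B6 = {b, d, i, j, k}  B7 = {b, g, i, j, k}  B8 = {b, f, g, i, j}
Tree: B1–B2, B2–B3, B2–B4, B1–B5, B2–B6, B6–B7, B7–B8
Each bag holds 5 vertices, so the decomposition has width 4, which upper-bounds the treewidth. On the other hand G contains the 5-clique {c, d, e, i, j}. A clique must lie in a single bag of any decomposition, so no decomposition can have width below 4. Hence tw(G) = 4 exactly.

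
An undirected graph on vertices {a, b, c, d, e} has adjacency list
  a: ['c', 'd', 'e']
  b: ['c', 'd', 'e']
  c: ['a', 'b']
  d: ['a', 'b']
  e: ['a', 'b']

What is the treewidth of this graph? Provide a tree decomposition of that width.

The largest bag has 3 vertices, giving width 2; this decomposition certifies tw(G) ≤ 2. For the lower bound, G contains the cycle a–d–b–c–a, so G is not a forest; only forests have treewidth ≤ 1, hence tw(G) ≥ 2. Hence tw(G) = 2 exactly.

Treewidth 2.
One optimal decomposition is:
Bags: B1 = {a, b, d}  B2 = {a, b, c}  B3 = {a, b, e}
Tree: B1–B2, B2–B3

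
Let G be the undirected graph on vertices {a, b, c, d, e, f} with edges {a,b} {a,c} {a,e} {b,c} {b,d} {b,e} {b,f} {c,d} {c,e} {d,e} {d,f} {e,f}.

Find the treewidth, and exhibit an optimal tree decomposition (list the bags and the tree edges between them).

Every bag has size at most 4, so the width is 4 − 1 = 3 and tw(G) ≤ 3. On the other hand G contains the 4-clique {b, c, d, e}. A clique must lie in a single bag of any decomposition, so no decomposition can have width below 3. Combining the bounds, tw(G) = 3.

Treewidth 3.
Bags: B1 = {b, d, e, f}  B2 = {b, c, d, e}  B3 = {a, b, c, e}
Tree: B1–B2, B2–B3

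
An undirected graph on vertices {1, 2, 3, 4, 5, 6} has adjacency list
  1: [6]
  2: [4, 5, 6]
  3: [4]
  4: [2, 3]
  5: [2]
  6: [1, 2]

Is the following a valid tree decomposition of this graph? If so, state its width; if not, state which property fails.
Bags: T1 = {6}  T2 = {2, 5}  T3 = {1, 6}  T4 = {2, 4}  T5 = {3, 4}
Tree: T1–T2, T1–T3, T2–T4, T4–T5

No — edge (2,6) lies in no bag.

A tree decomposition must satisfy three properties: every vertex lies in some bag; for every edge, both endpoints lie together in some bag; and for every vertex, the bags containing it form a connected subtree. Here edge (2,6) lies in no bag, so the decomposition is invalid.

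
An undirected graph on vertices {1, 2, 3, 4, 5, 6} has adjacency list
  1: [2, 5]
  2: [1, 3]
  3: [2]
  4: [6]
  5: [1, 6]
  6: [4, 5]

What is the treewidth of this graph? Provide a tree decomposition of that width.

Every bag has size at most 2, so the width is 2 − 1 = 1 and tw(G) ≤ 1. Any graph with an edge has treewidth ≥ 1, and G has the edge 3–2. The upper and lower bounds meet at 1, so that is the treewidth.

Treewidth 1.
One optimal decomposition is:
Bags: B1 = {2, 3}  B2 = {1, 2}  B3 = {1, 5}  B4 = {5, 6}  B5 = {4, 6}
Tree: B1–B2, B2–B3, B3–B4, B4–B5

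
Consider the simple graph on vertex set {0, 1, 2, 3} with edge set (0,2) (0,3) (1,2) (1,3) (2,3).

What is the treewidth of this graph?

2

A width-2 tree decomposition is:
Bags: B1 = {1, 2, 3}  B2 = {0, 2, 3}
Tree: B1–B2
Each bag holds 3 vertices, so the decomposition has width 2, which upper-bounds the treewidth. Conversely, {0, 2, 3} is a clique of size 3, and the vertices of any clique must share a bag in every tree decomposition; so some bag has ≥ 3 vertices and tw(G) ≥ 2. Therefore the treewidth is 2.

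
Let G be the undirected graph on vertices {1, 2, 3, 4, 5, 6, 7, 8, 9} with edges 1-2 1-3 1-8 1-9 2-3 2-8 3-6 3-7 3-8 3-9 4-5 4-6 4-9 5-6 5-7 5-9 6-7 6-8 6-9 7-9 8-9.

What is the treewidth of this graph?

3

A width-3 tree decomposition is:
Bags: B1 = {4, 5, 6, 9}  B2 = {5, 6, 7, 9}  B3 = {3, 6, 7, 9}  B4 = {3, 6, 8, 9}  B5 = {1, 3, 8, 9}  B6 = {1, 2, 3, 8}
Tree: B1–B2, B2–B3, B3–B4, B4–B5, B5–B6
Every bag has size at most 4, so the width is 4 − 1 = 3 and tw(G) ≤ 3. Conversely, {1, 3, 8, 9} is a clique of size 4, and the vertices of any clique must share a bag in every tree decomposition; so some bag has ≥ 4 vertices and tw(G) ≥ 3. Hence tw(G) = 3 exactly.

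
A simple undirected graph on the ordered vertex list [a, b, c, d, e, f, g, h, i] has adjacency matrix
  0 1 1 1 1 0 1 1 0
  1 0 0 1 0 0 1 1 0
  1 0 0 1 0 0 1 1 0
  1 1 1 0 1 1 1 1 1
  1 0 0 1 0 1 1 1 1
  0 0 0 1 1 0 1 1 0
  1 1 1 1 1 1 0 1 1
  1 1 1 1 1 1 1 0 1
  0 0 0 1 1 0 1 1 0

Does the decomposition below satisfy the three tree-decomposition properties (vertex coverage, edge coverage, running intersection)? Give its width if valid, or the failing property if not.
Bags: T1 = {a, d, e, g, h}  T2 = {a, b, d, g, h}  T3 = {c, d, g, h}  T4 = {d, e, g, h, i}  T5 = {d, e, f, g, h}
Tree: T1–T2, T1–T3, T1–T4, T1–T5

A tree decomposition must satisfy three properties: every vertex lies in some bag; for every edge, both endpoints lie together in some bag; and for every vertex, the bags containing it form a connected subtree. Here edge (a,c) lies in no bag, so the decomposition is invalid.

No — edge (a,c) lies in no bag.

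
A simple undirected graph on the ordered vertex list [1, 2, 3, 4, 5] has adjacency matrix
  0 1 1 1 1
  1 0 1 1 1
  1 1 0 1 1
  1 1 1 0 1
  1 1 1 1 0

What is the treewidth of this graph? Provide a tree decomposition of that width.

A single bag containing all 5 vertices is trivially a valid decomposition of width 4. For the lower bound, the 5 vertices {1, 2, 3, 4, 5} are pairwise adjacent, and any tree decomposition puts a clique entirely inside one bag — forcing width ≥ 4. Combining the bounds, tw(G) = 4.

Treewidth 4.
One optimal decomposition is:
Bags: B1 = {1, 2, 3, 4, 5}
Tree: (single bag)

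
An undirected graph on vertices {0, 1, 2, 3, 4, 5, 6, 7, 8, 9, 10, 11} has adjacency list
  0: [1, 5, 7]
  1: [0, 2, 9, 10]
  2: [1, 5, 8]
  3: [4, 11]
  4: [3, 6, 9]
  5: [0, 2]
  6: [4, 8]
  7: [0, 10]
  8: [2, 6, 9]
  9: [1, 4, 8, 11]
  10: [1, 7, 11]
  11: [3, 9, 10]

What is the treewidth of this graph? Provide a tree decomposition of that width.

Each bag holds 4 vertices, so the decomposition has width 3, which upper-bounds the treewidth. For the lower bound: the 4 vertex sets {0,5,7}, {2}, {1}, {8,9,10,11} are disjoint, each induces a connected subgraph, and every pair is joined by at least one edge of G. Contracting each set to a single vertex therefore yields K_{4} as a minor, and since treewidth is minor-monotone, tw(G) ≥ tw(K_{4}) = 3. Combining the bounds, tw(G) = 3.

Treewidth 3.
One optimal decomposition is:
Bags: B1 = {0, 2, 5, 7}  B2 = {0, 1, 2, 7}  B3 = {1, 2, 7, 10}  B4 = {1, 2, 8, 10}  B5 = {1, 8, 9, 10}  B6 = {8, 9, 10, 11}  B7 = {6, 8, 9, 11}  B8 = {4, 6, 9, 11}  B9 = {3, 4, 6, 11}
Tree: B1–B2, B2–B3, B3–B4, B4–B5, B5–B6, B6–B7, B7–B8, B8–B9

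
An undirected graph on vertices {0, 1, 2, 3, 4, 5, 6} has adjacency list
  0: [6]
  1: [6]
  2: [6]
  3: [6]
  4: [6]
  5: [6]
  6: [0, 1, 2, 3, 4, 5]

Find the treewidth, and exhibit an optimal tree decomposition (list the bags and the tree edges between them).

Every bag has size at most 2, so the width is 2 − 1 = 1 and tw(G) ≤ 1. Since G has at least one edge (e.g. 3–6), it is not an edgeless graph, so tw(G) ≥ 1. Hence tw(G) = 1 exactly.

Treewidth 1.
One such decomposition:
Bags: B1 = {3, 6}  B2 = {1, 6}  B3 = {4, 6}  B4 = {5, 6}  B5 = {0, 6}  B6 = {2, 6}
Tree: B1–B2, B2–B3, B3–B4, B4–B5, B3–B6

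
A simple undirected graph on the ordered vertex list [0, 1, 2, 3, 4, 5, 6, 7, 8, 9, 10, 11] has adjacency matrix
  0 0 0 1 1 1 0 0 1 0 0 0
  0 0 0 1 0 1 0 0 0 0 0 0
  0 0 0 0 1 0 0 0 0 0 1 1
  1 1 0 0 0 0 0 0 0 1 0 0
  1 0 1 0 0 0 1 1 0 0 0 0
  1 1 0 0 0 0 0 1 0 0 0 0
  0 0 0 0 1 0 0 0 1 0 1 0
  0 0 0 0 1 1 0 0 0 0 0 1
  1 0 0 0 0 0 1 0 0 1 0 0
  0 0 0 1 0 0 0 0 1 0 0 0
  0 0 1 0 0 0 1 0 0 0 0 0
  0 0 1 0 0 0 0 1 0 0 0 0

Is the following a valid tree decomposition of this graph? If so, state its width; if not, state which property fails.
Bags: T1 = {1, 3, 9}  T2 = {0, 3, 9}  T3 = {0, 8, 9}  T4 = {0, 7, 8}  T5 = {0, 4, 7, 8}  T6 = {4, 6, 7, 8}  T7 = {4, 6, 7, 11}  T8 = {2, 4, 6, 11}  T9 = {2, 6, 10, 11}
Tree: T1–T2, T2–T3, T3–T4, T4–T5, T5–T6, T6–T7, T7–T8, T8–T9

A tree decomposition must satisfy three properties: every vertex lies in some bag; for every edge, both endpoints lie together in some bag; and for every vertex, the bags containing it form a connected subtree. Here vertex 5 appears in no bag, so the decomposition is invalid.

No — vertex 5 appears in no bag.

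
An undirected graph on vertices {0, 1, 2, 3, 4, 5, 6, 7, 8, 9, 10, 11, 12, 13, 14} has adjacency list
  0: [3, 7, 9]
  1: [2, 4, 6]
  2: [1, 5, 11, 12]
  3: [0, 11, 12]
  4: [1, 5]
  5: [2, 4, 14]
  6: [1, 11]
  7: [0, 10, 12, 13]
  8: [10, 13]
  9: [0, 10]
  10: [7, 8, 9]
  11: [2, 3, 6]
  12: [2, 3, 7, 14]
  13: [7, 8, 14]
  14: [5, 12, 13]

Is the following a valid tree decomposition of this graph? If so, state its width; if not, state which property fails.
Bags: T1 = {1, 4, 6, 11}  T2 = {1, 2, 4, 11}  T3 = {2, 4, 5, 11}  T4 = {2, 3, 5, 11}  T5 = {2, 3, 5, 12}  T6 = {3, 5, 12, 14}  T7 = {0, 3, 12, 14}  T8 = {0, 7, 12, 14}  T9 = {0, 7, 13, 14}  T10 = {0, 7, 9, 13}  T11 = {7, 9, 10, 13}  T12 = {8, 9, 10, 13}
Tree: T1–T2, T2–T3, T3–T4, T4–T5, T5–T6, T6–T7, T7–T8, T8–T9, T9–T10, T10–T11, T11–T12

Yes; width 3.

Every vertex of G appears in some bag (union = {0, 1, 2, 3, 4, 5, 6, 7, 8, 9, 10, 11, 12, 13, 14}); every edge is covered by a bag; and for each vertex v the set of bags containing v is connected in the bag tree. The decomposition is therefore valid. The largest bag has 4 vertices, so the width is 3.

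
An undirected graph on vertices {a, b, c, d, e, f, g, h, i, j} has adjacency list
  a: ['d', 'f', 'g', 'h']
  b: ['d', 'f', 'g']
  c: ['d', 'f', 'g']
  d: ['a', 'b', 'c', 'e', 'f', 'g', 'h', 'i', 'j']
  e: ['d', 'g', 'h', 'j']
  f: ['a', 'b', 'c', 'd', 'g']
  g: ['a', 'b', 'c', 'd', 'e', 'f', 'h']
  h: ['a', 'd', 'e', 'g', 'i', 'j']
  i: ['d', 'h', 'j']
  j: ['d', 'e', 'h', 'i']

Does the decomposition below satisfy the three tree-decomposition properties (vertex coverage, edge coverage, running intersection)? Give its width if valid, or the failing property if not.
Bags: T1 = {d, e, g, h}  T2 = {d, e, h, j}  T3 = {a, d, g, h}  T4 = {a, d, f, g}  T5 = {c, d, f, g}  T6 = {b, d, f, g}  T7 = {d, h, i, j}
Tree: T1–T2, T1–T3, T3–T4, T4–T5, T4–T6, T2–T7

Vertex coverage: the bags together contain {a, b, c, d, e, f, g, h, i, j}, the full vertex set. Edge coverage: each edge of G has both endpoints in at least one bag. Running intersection: for every vertex, the bags containing it form a connected subtree. All three properties hold, so this is a valid tree decomposition of width max|bag| − 1 = 3, and hence tw(G) ≤ 3.

Yes; width 3.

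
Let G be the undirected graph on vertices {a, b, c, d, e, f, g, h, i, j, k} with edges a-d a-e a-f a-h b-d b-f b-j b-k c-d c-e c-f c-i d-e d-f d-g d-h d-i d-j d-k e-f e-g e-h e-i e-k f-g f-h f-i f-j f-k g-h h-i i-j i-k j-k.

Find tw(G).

4

A width-4 tree decomposition is:
Bags: B1 = {d, e, f, h, i}  B2 = {d, e, f, i, k}  B3 = {d, f, i, j, k}  B4 = {c, d, e, f, i}  B5 = {d, e, f, g, h}  B6 = {b, d, f, j, k}  B7 = {a, d, e, f, h}
Tree: B1–B2, B2–B3, B2–B4, B1–B5, B3–B6, B5–B7
Every bag has size at most 5, so the width is 5 − 1 = 4 and tw(G) ≤ 4. Conversely, {b, d, f, j, k} is a clique of size 5, and the vertices of any clique must share a bag in every tree decomposition; so some bag has ≥ 5 vertices and tw(G) ≥ 4. The upper and lower bounds meet at 4, so that is the treewidth.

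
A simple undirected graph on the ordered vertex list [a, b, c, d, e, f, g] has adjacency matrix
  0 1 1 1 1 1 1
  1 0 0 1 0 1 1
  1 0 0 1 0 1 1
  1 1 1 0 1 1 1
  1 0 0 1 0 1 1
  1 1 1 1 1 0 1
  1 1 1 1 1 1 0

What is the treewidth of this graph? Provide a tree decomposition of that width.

Each bag holds 5 vertices, so the decomposition has width 4, which upper-bounds the treewidth. Conversely, {a, d, e, f, g} is a clique of size 5, and the vertices of any clique must share a bag in every tree decomposition; so some bag has ≥ 5 vertices and tw(G) ≥ 4. Hence tw(G) = 4 exactly.

Treewidth 4.
Bags: B1 = {a, c, d, f, g}  B2 = {a, d, e, f, g}  B3 = {a, b, d, f, g}
Tree: B1–B2, B1–B3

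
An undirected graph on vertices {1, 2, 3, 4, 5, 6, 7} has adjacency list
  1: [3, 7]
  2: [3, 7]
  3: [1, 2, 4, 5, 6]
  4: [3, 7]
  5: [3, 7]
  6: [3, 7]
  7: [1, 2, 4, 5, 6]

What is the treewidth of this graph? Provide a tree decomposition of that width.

The largest bag has 3 vertices, giving width 2; this decomposition certifies tw(G) ≤ 2. Since 7–1–3–4–7 is a cycle in G, G is not acyclic. Forests are exactly the graphs of treewidth ≤ 1, so tw(G) ≥ 2. Combining the bounds, tw(G) = 2.

Treewidth 2.
One optimal decomposition is:
Bags: B1 = {1, 3, 7}  B2 = {3, 4, 7}  B3 = {3, 5, 7}  B4 = {2, 3, 7}  B5 = {3, 6, 7}
Tree: B1–B2, B2–B3, B3–B4, B4–B5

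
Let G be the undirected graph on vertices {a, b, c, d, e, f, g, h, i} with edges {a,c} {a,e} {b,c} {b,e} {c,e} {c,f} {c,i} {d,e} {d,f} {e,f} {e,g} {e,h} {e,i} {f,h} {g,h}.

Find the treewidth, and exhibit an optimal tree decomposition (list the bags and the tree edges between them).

Every bag has size at most 3, so the width is 3 − 1 = 2 and tw(G) ≤ 2. Conversely, {d, e, f} is a clique of size 3, and the vertices of any clique must share a bag in every tree decomposition; so some bag has ≥ 3 vertices and tw(G) ≥ 2. Combining the bounds, tw(G) = 2.

Treewidth 2.
Bags: B1 = {c, e, f}  B2 = {d, e, f}  B3 = {e, f, h}  B4 = {a, c, e}  B5 = {e, g, h}  B6 = {c, e, i}  B7 = {b, c, e}
Tree: B1–B2, B1–B3, B1–B4, B3–B5, B1–B6, B4–B7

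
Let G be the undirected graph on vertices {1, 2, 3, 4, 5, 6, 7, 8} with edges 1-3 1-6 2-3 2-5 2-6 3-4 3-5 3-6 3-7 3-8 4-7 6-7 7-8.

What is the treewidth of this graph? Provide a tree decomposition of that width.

Treewidth 2.
Bags: B1 = {1, 3, 6}  B2 = {3, 6, 7}  B3 = {2, 3, 6}  B4 = {3, 4, 7}  B5 = {2, 3, 5}  B6 = {3, 7, 8}
Tree: B1–B2, B2–B3, B2–B4, B3–B5, B2–B6

The largest bag has 3 vertices, giving width 2; this decomposition certifies tw(G) ≤ 2. Conversely, {3, 7, 8} is a clique of size 3, and the vertices of any clique must share a bag in every tree decomposition; so some bag has ≥ 3 vertices and tw(G) ≥ 2. Combining the bounds, tw(G) = 2.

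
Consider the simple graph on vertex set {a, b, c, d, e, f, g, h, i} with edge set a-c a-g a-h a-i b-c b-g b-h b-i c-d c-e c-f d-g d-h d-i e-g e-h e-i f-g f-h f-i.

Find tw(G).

4

A width-4 tree decomposition is:
Bags: B1 = {c, f, g, h, i}  B2 = {c, d, g, h, i}  B3 = {c, e, g, h, i}  B4 = {b, c, g, h, i}  B5 = {a, c, g, h, i}
Tree: B1–B2, B2–B3, B3–B4, B4–B5
The largest bag has 5 vertices, giving width 4; this decomposition certifies tw(G) ≤ 4. For the lower bound: the 5 vertex sets {c,f}, {d,g}, {e,i}, {h}, {b} are disjoint, each induces a connected subgraph, and every pair is joined by at least one edge of G. Contracting each set to a single vertex therefore yields K_{5} as a minor, and since treewidth is minor-monotone, tw(G) ≥ tw(K_{5}) = 4. Therefore the treewidth is 4.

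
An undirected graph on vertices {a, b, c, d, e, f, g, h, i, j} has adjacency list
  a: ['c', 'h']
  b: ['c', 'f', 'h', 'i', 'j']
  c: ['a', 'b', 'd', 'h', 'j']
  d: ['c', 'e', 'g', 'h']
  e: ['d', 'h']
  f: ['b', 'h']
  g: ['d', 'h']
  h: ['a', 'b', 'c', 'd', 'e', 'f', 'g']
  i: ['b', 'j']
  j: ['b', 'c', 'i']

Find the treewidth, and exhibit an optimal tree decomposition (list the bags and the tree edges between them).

Treewidth 2.
One such decomposition:
Bags: B1 = {b, c, j}  B2 = {b, c, h}  B3 = {b, f, h}  B4 = {b, i, j}  B5 = {c, d, h}  B6 = {d, g, h}  B7 = {a, c, h}  B8 = {d, e, h}
Tree: B1–B2, B2–B3, B1–B4, B2–B5, B5–B6, B2–B7, B6–B8

The largest bag has 3 vertices, giving width 2; this decomposition certifies tw(G) ≤ 2. On the other hand G contains the 3-clique {b, c, j}. A clique must lie in a single bag of any decomposition, so no decomposition can have width below 2. Hence tw(G) = 2 exactly.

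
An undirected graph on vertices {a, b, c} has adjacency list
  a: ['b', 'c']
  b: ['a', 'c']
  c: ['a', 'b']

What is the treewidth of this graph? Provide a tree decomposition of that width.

With just one bag of size 3, the width is 3 − 1 = 2, so tw(G) ≤ 2. For the lower bound, the 3 vertices {a, b, c} are pairwise adjacent, and any tree decomposition puts a clique entirely inside one bag — forcing width ≥ 2. Therefore the treewidth is 2.

Treewidth 2.
Bags: B1 = {a, b, c}
Tree: (single bag)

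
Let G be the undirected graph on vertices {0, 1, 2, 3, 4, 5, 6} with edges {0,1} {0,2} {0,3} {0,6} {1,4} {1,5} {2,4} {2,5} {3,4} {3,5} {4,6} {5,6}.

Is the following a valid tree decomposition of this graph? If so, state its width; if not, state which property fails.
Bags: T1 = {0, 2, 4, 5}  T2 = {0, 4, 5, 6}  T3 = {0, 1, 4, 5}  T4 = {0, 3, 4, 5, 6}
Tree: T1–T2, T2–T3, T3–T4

No — bags containing vertex 6 are not connected in the tree.

A tree decomposition must satisfy three properties: every vertex lies in some bag; for every edge, both endpoints lie together in some bag; and for every vertex, the bags containing it form a connected subtree. Here bags containing vertex 6 are not connected in the tree, so the decomposition is invalid.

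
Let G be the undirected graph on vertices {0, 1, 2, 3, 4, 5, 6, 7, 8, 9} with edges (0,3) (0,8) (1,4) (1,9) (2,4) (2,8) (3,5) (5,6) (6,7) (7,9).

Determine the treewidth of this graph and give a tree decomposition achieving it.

Treewidth 2.
Bags: B1 = {0, 3, 5}  B2 = {0, 5, 6}  B3 = {0, 6, 7}  B4 = {0, 7, 9}  B5 = {0, 1, 9}  B6 = {0, 1, 4}  B7 = {0, 2, 4}  B8 = {0, 2, 8}
Tree: B1–B2, B2–B3, B3–B4, B4–B5, B5–B6, B6–B7, B7–B8

The largest bag has 3 vertices, giving width 2; this decomposition certifies tw(G) ≤ 2. For the lower bound, G contains the cycle 0–3–5–6–7–9–1–4–2–8–0, so G is not a forest; only forests have treewidth ≤ 1, hence tw(G) ≥ 2. The upper and lower bounds meet at 2, so that is the treewidth.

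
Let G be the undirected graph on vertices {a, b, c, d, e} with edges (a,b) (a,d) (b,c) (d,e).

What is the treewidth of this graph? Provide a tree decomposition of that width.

Each bag holds 2 vertices, so the decomposition has width 1, which upper-bounds the treewidth. Since G has at least one edge (e.g. a–b), it is not an edgeless graph, so tw(G) ≥ 1. The upper and lower bounds meet at 1, so that is the treewidth.

Treewidth 1.
One such decomposition:
Bags: B1 = {a, b}  B2 = {a, d}  B3 = {d, e}  B4 = {b, c}
Tree: B1–B2, B2–B3, B1–B4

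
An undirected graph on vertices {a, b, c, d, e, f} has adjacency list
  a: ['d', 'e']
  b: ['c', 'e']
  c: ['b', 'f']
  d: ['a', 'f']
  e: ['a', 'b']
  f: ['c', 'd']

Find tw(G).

2

A width-2 tree decomposition is:
Bags: B1 = {b, c, e}  B2 = {a, c, e}  B3 = {a, c, d}  B4 = {c, d, f}
Tree: B1–B2, B2–B3, B3–B4
Each bag holds 3 vertices, so the decomposition has width 2, which upper-bounds the treewidth. For the lower bound, G contains the cycle c–b–e–a–d–f–c, so G is not a forest; only forests have treewidth ≤ 1, hence tw(G) ≥ 2. Hence tw(G) = 2 exactly.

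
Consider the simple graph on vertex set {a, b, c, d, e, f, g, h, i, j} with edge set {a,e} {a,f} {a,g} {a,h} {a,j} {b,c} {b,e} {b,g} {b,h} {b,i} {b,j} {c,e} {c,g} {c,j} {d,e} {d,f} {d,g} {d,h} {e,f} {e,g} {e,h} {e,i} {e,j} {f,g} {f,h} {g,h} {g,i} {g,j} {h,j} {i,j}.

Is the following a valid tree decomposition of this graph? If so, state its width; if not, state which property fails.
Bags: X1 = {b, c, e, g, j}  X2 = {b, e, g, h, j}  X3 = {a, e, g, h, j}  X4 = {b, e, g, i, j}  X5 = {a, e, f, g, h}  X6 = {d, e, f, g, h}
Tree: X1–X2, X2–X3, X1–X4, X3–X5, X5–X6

Checking the three conditions: (i) the bags cover all of {a, b, c, d, e, f, g, h, i, j}; (ii) for each edge, some bag contains both endpoints; (iii) the bags containing any fixed vertex form a subtree. All hold, so the decomposition is valid with width 5 − 1 = 4.

Yes; width 4.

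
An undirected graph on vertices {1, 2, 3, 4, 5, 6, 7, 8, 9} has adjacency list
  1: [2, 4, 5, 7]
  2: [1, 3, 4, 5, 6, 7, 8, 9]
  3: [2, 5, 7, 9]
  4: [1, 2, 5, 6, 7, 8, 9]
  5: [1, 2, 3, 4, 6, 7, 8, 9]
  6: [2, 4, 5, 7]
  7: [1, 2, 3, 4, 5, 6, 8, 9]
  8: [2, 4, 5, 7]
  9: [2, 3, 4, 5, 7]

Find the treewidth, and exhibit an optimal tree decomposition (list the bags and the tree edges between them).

Treewidth 4.
One such decomposition:
Bags: B1 = {2, 4, 5, 7, 9}  B2 = {2, 4, 5, 7, 8}  B3 = {2, 3, 5, 7, 9}  B4 = {1, 2, 4, 5, 7}  B5 = {2, 4, 5, 6, 7}
Tree: B1–B2, B1–B3, B2–B4, B4–B5

Each bag holds 5 vertices, so the decomposition has width 4, which upper-bounds the treewidth. Conversely, {2, 3, 5, 7, 9} is a clique of size 5, and the vertices of any clique must share a bag in every tree decomposition; so some bag has ≥ 5 vertices and tw(G) ≥ 4. The upper and lower bounds meet at 4, so that is the treewidth.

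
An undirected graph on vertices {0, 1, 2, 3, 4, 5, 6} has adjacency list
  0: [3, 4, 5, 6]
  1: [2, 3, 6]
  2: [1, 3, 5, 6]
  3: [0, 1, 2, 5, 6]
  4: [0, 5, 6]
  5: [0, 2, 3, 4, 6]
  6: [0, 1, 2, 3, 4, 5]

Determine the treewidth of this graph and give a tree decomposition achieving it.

Treewidth 3.
One such decomposition:
Bags: B1 = {0, 4, 5, 6}  B2 = {0, 3, 5, 6}  B3 = {2, 3, 5, 6}  B4 = {1, 2, 3, 6}
Tree: B1–B2, B2–B3, B3–B4

Every bag has size at most 4, so the width is 4 − 1 = 3 and tw(G) ≤ 3. On the other hand G contains the 4-clique {0, 3, 5, 6}. A clique must lie in a single bag of any decomposition, so no decomposition can have width below 3. Hence tw(G) = 3 exactly.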